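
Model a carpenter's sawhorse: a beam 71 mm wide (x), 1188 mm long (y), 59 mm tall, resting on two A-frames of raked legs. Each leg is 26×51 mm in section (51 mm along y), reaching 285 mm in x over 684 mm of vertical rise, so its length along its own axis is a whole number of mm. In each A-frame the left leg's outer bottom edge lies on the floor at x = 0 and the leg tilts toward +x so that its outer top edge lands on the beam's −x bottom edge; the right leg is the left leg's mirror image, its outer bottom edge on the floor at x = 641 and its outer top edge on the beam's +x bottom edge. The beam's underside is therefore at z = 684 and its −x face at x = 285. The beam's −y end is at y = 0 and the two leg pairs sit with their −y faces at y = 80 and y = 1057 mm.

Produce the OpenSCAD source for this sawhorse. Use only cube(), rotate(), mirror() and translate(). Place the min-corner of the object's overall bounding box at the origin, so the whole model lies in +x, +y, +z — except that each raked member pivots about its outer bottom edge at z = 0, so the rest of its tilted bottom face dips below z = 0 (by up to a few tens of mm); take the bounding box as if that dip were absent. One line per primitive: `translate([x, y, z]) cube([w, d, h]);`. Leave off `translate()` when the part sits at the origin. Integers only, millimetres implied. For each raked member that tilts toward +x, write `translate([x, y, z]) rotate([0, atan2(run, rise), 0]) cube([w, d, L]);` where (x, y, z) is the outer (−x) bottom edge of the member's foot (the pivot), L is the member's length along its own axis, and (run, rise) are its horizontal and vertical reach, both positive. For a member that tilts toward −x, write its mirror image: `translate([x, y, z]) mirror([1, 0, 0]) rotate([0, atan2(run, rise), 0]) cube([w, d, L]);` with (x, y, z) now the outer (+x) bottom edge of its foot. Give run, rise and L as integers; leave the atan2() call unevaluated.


translate([285, 0, 684]) cube([71, 1188, 59]);
translate([0, 80, 0]) rotate([0, atan2(285, 684), 0]) cube([26, 51, 741]);
translate([641, 80, 0]) mirror([1, 0, 0]) rotate([0, atan2(285, 684), 0]) cube([26, 51, 741]);
translate([0, 1057, 0]) rotate([0, atan2(285, 684), 0]) cube([26, 51, 741]);
translate([641, 1057, 0]) mirror([1, 0, 0]) rotate([0, atan2(285, 684), 0]) cube([26, 51, 741]);


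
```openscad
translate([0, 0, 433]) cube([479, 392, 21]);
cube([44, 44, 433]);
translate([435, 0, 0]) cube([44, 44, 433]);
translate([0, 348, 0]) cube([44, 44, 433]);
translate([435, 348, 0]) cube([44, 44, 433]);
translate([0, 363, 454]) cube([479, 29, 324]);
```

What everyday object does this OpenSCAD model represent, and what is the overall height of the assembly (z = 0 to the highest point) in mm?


A chair. The overall height is 778 mm.

A slab on four corner posts with a tall panel at the back — a chair. The seat slab sits at z = 433 with thickness 21, and the 324 mm backrest starts at the seat top, so the overall height is 433 + 21 + 324 = 778 mm.


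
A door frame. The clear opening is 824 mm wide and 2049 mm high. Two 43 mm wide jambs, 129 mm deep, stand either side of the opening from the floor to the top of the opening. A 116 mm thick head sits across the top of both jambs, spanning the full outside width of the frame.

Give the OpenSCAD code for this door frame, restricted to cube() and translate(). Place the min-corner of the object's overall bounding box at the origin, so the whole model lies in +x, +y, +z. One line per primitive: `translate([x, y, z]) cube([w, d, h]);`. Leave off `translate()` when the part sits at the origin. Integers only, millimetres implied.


cube([43, 129, 2049]);
translate([867, 0, 0]) cube([43, 129, 2049]);
translate([0, 0, 2049]) cube([910, 129, 116]);


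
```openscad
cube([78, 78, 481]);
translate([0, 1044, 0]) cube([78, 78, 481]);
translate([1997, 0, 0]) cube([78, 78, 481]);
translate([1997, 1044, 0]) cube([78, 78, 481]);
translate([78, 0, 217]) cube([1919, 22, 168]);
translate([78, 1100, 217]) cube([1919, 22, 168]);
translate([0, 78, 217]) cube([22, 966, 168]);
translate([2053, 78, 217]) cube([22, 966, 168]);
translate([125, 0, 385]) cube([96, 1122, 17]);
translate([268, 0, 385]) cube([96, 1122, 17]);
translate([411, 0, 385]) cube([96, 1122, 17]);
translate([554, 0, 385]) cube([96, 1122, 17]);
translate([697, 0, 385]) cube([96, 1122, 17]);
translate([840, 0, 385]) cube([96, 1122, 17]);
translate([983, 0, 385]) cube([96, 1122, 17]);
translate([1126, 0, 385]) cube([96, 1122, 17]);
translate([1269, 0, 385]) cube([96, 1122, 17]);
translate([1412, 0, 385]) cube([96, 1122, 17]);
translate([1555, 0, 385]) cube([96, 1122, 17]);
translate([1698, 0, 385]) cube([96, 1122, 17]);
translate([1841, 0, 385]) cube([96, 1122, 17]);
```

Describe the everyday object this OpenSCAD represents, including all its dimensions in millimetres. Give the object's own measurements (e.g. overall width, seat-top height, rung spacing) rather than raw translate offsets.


A bed frame 2075 mm long (x) by 1122 mm wide (y). Four 78×78 mm corner posts, 481 mm tall, at the corners of the footprint. Four rails of 22 mm thickness and 168 mm height run between adjacent posts with their undersides at z = 217 mm, their outer faces flush with the outside of the frame (the two x-running rails run between the posts' inner faces; the two y-running rails run between the posts' inner faces). 13 slats, each 96 mm wide (x) and 17 mm thick, lie across the top of the two x-running rails, running the full 1122 mm width of the frame in y; along x they sit between the end posts with a 47 mm gap after the −x posts and between neighbouring slats, leaving 60 mm before the +x posts.


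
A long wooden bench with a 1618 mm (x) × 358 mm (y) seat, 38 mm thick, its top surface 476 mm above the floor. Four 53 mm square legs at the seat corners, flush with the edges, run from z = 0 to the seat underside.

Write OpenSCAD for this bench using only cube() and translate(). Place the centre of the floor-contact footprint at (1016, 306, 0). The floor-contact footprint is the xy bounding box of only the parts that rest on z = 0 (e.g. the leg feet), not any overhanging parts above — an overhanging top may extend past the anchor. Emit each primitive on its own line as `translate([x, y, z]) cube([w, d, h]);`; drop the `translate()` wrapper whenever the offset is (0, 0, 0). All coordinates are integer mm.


// leg_h = 476 − 38 = 438
translate([207, 127, 438]) cube([1618, 358, 38]);
translate([207, 127, 0]) cube([53, 53, 438]);
translate([207, 432, 0]) cube([53, 53, 438]);
translate([1772, 127, 0]) cube([53, 53, 438]);
translate([1772, 432, 0]) cube([53, 53, 438]);


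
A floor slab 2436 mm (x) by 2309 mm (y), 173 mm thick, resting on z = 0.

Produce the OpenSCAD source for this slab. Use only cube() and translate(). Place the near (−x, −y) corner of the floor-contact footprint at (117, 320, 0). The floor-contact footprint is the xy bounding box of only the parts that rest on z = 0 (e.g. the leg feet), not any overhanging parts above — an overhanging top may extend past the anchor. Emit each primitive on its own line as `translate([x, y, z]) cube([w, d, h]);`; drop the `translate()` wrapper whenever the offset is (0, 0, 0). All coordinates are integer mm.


translate([117, 320, 0]) cube([2436, 2309, 173]);


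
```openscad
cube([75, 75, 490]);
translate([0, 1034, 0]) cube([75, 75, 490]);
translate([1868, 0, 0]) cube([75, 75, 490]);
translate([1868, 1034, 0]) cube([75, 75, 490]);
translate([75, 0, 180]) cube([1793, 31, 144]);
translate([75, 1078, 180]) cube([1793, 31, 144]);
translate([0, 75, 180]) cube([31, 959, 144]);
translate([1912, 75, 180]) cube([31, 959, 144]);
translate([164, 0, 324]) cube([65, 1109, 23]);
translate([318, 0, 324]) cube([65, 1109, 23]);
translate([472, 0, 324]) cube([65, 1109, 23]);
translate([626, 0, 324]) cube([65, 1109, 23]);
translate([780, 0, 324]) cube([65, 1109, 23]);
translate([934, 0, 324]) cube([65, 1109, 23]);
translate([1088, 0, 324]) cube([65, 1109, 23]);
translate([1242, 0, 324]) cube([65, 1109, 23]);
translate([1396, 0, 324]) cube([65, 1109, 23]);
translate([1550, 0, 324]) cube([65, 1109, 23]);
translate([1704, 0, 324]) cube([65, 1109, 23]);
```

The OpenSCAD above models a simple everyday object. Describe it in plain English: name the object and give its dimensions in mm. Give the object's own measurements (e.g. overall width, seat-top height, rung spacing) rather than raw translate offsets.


A bed frame 1943 mm long (x) by 1109 mm wide (y). Four 75×75 mm corner posts, 490 mm tall, at the corners of the footprint. Four rails of 31 mm thickness and 144 mm height run between adjacent posts with their undersides at z = 180 mm, their outer faces flush with the outside of the frame (the two x-running rails run between the posts' inner faces; the two y-running rails run between the posts' inner faces). 11 slats, each 65 mm wide (x) and 23 mm thick, lie across the top of the two x-running rails, running the full 1109 mm width of the frame in y; along x they sit between the end posts with a 89 mm gap after the −x posts and between neighbouring slats, leaving 99 mm before the +x posts.


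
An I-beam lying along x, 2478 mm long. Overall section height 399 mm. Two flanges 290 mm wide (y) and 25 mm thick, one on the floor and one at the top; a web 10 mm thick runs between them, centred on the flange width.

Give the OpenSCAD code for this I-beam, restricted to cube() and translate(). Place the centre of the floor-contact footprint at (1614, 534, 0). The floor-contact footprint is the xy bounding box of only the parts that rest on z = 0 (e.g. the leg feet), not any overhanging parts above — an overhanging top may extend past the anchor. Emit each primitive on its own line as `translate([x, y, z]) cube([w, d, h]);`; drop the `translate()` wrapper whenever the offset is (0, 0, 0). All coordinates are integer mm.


translate([375, 389, 0]) cube([2478, 290, 25]);
translate([375, 529, 25]) cube([2478, 10, 349]);
translate([375, 389, 374]) cube([2478, 290, 25]);


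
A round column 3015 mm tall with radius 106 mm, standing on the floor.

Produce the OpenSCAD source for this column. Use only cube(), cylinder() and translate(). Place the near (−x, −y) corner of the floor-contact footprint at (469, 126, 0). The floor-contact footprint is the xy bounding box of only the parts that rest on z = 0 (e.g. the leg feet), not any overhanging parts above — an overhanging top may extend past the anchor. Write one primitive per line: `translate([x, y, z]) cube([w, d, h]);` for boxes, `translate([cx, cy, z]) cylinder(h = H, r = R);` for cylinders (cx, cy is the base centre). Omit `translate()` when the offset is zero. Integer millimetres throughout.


translate([575, 232, 0]) cylinder(h = 3015, r = 106);


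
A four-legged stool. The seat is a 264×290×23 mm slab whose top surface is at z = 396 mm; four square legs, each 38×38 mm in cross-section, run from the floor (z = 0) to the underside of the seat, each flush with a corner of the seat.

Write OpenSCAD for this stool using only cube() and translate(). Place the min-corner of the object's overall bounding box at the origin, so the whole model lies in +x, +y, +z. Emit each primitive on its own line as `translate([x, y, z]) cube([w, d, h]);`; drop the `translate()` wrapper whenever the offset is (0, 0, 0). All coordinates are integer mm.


// leg_h = 396 - 23 = 373
translate([0, 0, 373]) cube([264, 290, 23]);
cube([38, 38, 373]);
translate([226, 0, 0]) cube([38, 38, 373]);
translate([0, 252, 0]) cube([38, 38, 373]);
translate([226, 252, 0]) cube([38, 38, 373]);


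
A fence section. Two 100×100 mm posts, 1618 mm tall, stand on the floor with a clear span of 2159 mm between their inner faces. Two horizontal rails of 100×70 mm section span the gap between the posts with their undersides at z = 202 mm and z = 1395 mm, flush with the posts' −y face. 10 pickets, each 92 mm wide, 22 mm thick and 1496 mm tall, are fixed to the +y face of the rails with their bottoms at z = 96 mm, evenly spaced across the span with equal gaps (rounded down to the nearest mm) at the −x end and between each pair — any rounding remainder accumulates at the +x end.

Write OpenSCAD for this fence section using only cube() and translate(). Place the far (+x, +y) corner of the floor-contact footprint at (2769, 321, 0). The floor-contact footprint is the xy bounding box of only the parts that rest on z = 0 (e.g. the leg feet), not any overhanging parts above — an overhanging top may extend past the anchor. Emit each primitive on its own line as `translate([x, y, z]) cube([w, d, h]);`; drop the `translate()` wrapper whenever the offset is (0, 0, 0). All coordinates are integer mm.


translate([410, 221, 0]) cube([100, 100, 1618]);
translate([2669, 221, 0]) cube([100, 100, 1618]);
translate([510, 221, 202]) cube([2159, 100, 70]);
translate([510, 221, 1395]) cube([2159, 100, 70]);
translate([622, 321, 96]) cube([92, 22, 1496]);
translate([826, 321, 96]) cube([92, 22, 1496]);
translate([1030, 321, 96]) cube([92, 22, 1496]);
translate([1234, 321, 96]) cube([92, 22, 1496]);
translate([1438, 321, 96]) cube([92, 22, 1496]);
translate([1642, 321, 96]) cube([92, 22, 1496]);
translate([1846, 321, 96]) cube([92, 22, 1496]);
translate([2050, 321, 96]) cube([92, 22, 1496]);
translate([2254, 321, 96]) cube([92, 22, 1496]);
translate([2458, 321, 96]) cube([92, 22, 1496]);


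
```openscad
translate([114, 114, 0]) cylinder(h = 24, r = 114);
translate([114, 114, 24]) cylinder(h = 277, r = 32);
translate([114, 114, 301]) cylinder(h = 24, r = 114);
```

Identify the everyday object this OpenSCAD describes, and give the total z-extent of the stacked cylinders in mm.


A spool. The overall height is 325 mm.

Three coaxial cylinders, large–small–large — a spool. Two 24 mm flanges and a 277 mm core give 24 + 277 + 24 = 325 mm.


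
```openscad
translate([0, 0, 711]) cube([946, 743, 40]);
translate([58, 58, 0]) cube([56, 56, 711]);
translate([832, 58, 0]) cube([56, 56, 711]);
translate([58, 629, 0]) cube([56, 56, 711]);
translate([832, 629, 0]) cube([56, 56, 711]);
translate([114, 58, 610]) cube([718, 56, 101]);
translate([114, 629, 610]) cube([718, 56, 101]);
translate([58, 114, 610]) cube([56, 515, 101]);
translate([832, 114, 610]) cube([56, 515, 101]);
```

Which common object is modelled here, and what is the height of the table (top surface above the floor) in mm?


A table. The table height is 751 mm.

A 946×743×40 slab sits at z = 711 on four 56 mm square posts — a table. The top surface is at 711 + 40 = 751 mm.


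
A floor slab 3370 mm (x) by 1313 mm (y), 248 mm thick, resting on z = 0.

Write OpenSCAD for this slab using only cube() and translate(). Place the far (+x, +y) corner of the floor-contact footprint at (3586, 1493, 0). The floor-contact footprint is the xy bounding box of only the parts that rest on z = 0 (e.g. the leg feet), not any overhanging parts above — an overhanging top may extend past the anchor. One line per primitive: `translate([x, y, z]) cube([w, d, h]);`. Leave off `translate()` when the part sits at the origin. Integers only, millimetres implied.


translate([216, 180, 0]) cube([3370, 1313, 248]);


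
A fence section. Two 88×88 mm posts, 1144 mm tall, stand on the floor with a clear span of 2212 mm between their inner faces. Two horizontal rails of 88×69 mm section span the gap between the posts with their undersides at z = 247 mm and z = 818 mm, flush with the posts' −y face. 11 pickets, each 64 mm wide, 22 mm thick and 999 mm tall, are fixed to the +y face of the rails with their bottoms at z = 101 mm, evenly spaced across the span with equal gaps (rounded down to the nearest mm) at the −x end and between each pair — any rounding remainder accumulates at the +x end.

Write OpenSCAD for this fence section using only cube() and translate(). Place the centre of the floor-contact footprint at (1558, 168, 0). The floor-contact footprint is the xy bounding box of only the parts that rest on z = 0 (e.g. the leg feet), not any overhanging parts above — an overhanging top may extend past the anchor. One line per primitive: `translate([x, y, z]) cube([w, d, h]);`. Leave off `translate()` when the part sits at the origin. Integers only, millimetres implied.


translate([364, 124, 0]) cube([88, 88, 1144]);
translate([2664, 124, 0]) cube([88, 88, 1144]);
translate([452, 124, 247]) cube([2212, 88, 69]);
translate([452, 124, 818]) cube([2212, 88, 69]);
translate([577, 212, 101]) cube([64, 22, 999]);
translate([766, 212, 101]) cube([64, 22, 999]);
translate([955, 212, 101]) cube([64, 22, 999]);
translate([1144, 212, 101]) cube([64, 22, 999]);
translate([1333, 212, 101]) cube([64, 22, 999]);
translate([1522, 212, 101]) cube([64, 22, 999]);
translate([1711, 212, 101]) cube([64, 22, 999]);
translate([1900, 212, 101]) cube([64, 22, 999]);
translate([2089, 212, 101]) cube([64, 22, 999]);
translate([2278, 212, 101]) cube([64, 22, 999]);
translate([2467, 212, 101]) cube([64, 22, 999]);


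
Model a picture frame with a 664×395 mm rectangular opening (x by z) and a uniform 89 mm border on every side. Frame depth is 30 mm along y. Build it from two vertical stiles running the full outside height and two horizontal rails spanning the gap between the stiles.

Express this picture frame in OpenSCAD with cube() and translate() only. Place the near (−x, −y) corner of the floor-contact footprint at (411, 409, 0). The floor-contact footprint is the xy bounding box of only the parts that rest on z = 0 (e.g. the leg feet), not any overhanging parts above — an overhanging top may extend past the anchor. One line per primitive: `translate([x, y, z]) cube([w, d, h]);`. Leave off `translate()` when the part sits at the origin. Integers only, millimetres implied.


translate([411, 409, 0]) cube([89, 30, 573]);
translate([1164, 409, 0]) cube([89, 30, 573]);
translate([500, 409, 0]) cube([664, 30, 89]);
translate([500, 409, 484]) cube([664, 30, 89]);


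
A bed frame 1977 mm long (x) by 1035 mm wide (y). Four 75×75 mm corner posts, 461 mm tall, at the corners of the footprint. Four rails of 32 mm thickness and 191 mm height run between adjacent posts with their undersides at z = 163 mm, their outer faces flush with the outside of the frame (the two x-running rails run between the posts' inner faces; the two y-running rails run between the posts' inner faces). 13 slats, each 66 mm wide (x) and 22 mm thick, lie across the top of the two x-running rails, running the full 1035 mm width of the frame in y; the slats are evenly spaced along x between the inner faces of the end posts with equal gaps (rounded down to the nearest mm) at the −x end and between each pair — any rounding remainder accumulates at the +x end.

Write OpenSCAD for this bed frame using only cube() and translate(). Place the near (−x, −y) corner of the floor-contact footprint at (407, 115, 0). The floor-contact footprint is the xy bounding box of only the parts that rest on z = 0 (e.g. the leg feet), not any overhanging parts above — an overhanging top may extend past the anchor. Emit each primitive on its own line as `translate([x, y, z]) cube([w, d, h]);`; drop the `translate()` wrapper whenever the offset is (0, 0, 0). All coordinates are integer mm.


// slat z = rail_z + rail_h = 163 + 191 = 354
// slat gap = ⌊(1827 − 13·66) / 14⌋ = 69
translate([407, 115, 0]) cube([75, 75, 461]);
translate([407, 1075, 0]) cube([75, 75, 461]);
translate([2309, 115, 0]) cube([75, 75, 461]);
translate([2309, 1075, 0]) cube([75, 75, 461]);
translate([482, 115, 163]) cube([1827, 32, 191]);
translate([482, 1118, 163]) cube([1827, 32, 191]);
translate([407, 190, 163]) cube([32, 885, 191]);
translate([2352, 190, 163]) cube([32, 885, 191]);
translate([551, 115, 354]) cube([66, 1035, 22]);
translate([686, 115, 354]) cube([66, 1035, 22]);
translate([821, 115, 354]) cube([66, 1035, 22]);
translate([956, 115, 354]) cube([66, 1035, 22]);
translate([1091, 115, 354]) cube([66, 1035, 22]);
translate([1226, 115, 354]) cube([66, 1035, 22]);
translate([1361, 115, 354]) cube([66, 1035, 22]);
translate([1496, 115, 354]) cube([66, 1035, 22]);
translate([1631, 115, 354]) cube([66, 1035, 22]);
translate([1766, 115, 354]) cube([66, 1035, 22]);
translate([1901, 115, 354]) cube([66, 1035, 22]);
translate([2036, 115, 354]) cube([66, 1035, 22]);
translate([2171, 115, 354]) cube([66, 1035, 22]);


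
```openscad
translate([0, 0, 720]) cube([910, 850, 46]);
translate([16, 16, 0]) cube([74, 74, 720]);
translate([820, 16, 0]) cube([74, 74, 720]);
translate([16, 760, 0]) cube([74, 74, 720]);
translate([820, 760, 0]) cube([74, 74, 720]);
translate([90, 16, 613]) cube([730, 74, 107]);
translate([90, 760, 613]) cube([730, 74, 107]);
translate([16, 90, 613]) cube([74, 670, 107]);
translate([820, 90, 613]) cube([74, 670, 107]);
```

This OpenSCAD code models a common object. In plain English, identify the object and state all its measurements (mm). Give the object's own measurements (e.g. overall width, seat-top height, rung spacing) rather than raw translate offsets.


A rectangular dining table. The top is 910×850×46 mm with its upper surface at z = 766 mm. It stands on four 74×74 mm square legs, each inset 16 mm from the nearest pair of top edges, running from the floor to the underside of the top. Four apron rails, 74 mm thick and 107 mm tall, run between adjacent legs with their top edges flush with the underside of the top and their outer faces flush with the legs' outer faces.


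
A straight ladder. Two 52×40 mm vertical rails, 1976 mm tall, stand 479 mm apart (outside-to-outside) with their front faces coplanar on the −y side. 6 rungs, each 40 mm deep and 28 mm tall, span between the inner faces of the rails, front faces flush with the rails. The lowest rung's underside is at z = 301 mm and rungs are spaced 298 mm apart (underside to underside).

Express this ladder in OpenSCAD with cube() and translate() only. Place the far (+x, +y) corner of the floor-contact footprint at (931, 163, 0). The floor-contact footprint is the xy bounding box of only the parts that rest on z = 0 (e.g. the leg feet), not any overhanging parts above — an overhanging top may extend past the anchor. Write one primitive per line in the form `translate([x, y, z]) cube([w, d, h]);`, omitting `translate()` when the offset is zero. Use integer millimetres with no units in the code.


translate([452, 123, 0]) cube([52, 40, 1976]);
translate([879, 123, 0]) cube([52, 40, 1976]);
translate([504, 123, 301]) cube([375, 40, 28]);
translate([504, 123, 599]) cube([375, 40, 28]);
translate([504, 123, 897]) cube([375, 40, 28]);
translate([504, 123, 1195]) cube([375, 40, 28]);
translate([504, 123, 1493]) cube([375, 40, 28]);
translate([504, 123, 1791]) cube([375, 40, 28]);


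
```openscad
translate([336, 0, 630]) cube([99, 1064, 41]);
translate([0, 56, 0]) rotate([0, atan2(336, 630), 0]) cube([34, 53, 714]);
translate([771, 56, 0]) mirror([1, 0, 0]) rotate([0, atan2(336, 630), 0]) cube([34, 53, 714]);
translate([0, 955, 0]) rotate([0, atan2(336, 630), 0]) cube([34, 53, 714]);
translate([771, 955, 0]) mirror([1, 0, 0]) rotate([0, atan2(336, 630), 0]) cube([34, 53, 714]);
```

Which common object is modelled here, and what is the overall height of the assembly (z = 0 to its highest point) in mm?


A sawhorse. The overall height is 671 mm.

A beam across two mirrored pairs of raked legs — a sawhorse. The beam's underside is at z = 630 (matching the legs' vertical rise in atan2(336, 630)) and the beam is 41 mm tall, so its top is at 630 + 41 = 671 mm. The raked legs top out at the beam's underside, so that is the highest point.


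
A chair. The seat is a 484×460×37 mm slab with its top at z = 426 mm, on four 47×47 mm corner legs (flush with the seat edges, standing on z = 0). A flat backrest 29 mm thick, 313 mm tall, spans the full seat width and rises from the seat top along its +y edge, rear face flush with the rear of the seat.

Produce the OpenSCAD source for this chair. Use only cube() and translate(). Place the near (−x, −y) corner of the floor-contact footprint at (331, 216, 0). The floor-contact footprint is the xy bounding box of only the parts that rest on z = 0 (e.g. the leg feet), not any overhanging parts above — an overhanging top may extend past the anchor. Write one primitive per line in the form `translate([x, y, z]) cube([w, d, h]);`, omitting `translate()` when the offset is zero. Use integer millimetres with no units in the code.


// leg_h = 426 - 37 = 389
translate([331, 216, 389]) cube([484, 460, 37]);
translate([331, 216, 0]) cube([47, 47, 389]);
translate([768, 216, 0]) cube([47, 47, 389]);
translate([331, 629, 0]) cube([47, 47, 389]);
translate([768, 629, 0]) cube([47, 47, 389]);
translate([331, 647, 426]) cube([484, 29, 313]);


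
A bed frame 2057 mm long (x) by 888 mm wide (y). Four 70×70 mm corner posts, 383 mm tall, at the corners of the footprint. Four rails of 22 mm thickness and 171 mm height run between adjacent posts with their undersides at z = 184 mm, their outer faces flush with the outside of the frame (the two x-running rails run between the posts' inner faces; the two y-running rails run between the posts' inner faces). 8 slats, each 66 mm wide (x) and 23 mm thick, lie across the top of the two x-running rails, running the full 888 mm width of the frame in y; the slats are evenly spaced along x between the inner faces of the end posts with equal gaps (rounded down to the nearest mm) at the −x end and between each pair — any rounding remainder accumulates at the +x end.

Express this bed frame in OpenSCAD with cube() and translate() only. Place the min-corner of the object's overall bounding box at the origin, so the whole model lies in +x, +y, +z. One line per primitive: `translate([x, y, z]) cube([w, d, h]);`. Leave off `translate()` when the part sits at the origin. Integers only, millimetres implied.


// slat z = rail_z + rail_h = 184 + 171 = 355
// slat gap = ⌊(1917 − 8·66) / 9⌋ = 154
cube([70, 70, 383]);
translate([0, 818, 0]) cube([70, 70, 383]);
translate([1987, 0, 0]) cube([70, 70, 383]);
translate([1987, 818, 0]) cube([70, 70, 383]);
translate([70, 0, 184]) cube([1917, 22, 171]);
translate([70, 866, 184]) cube([1917, 22, 171]);
translate([0, 70, 184]) cube([22, 748, 171]);
translate([2035, 70, 184]) cube([22, 748, 171]);
translate([224, 0, 355]) cube([66, 888, 23]);
translate([444, 0, 355]) cube([66, 888, 23]);
translate([664, 0, 355]) cube([66, 888, 23]);
translate([884, 0, 355]) cube([66, 888, 23]);
translate([1104, 0, 355]) cube([66, 888, 23]);
translate([1324, 0, 355]) cube([66, 888, 23]);
translate([1544, 0, 355]) cube([66, 888, 23]);
translate([1764, 0, 355]) cube([66, 888, 23]);


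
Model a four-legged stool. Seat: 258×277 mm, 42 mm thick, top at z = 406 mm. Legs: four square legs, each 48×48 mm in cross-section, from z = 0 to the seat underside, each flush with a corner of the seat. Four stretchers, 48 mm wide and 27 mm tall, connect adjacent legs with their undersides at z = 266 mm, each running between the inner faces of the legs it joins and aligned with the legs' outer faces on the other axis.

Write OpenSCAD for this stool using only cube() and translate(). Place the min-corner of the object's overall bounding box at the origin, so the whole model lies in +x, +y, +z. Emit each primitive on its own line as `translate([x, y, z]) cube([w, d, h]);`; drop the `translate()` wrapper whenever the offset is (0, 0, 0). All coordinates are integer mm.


// leg_h = 406 - 42 = 364
// stretcher span = 258 - 2*48 = 162
translate([0, 0, 364]) cube([258, 277, 42]);
cube([48, 48, 364]);
translate([210, 0, 0]) cube([48, 48, 364]);
translate([0, 229, 0]) cube([48, 48, 364]);
translate([210, 229, 0]) cube([48, 48, 364]);
translate([48, 0, 266]) cube([162, 48, 27]);
translate([48, 229, 266]) cube([162, 48, 27]);
translate([0, 48, 266]) cube([48, 181, 27]);
translate([210, 48, 266]) cube([48, 181, 27]);


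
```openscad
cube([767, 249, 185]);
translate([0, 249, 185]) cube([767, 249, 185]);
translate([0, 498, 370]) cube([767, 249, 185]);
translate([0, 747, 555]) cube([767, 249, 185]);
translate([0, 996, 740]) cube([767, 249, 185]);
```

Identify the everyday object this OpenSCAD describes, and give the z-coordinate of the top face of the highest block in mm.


A staircase. The total rise is 925 mm.

5 identical blocks, each offset up and back from the previous — a staircase. Each step is 185 mm tall and there are 5 of them, so the total rise is 5 × 185 = 925 mm.


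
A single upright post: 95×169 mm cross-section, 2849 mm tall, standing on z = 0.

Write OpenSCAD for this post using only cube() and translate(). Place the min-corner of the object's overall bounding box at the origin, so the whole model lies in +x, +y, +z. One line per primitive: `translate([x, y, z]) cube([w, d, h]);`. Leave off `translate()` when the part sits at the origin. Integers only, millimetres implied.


cube([95, 169, 2849]);


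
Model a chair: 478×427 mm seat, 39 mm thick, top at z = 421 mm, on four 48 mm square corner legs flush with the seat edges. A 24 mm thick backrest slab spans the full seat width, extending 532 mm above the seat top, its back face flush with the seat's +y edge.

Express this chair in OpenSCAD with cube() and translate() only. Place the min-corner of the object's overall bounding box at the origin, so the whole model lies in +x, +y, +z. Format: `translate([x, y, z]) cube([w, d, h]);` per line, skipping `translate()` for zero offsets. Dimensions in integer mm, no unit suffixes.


// leg_h = 421 - 39 = 382
translate([0, 0, 382]) cube([478, 427, 39]);
cube([48, 48, 382]);
translate([430, 0, 0]) cube([48, 48, 382]);
translate([0, 379, 0]) cube([48, 48, 382]);
translate([430, 379, 0]) cube([48, 48, 382]);
translate([0, 403, 421]) cube([478, 24, 532]);


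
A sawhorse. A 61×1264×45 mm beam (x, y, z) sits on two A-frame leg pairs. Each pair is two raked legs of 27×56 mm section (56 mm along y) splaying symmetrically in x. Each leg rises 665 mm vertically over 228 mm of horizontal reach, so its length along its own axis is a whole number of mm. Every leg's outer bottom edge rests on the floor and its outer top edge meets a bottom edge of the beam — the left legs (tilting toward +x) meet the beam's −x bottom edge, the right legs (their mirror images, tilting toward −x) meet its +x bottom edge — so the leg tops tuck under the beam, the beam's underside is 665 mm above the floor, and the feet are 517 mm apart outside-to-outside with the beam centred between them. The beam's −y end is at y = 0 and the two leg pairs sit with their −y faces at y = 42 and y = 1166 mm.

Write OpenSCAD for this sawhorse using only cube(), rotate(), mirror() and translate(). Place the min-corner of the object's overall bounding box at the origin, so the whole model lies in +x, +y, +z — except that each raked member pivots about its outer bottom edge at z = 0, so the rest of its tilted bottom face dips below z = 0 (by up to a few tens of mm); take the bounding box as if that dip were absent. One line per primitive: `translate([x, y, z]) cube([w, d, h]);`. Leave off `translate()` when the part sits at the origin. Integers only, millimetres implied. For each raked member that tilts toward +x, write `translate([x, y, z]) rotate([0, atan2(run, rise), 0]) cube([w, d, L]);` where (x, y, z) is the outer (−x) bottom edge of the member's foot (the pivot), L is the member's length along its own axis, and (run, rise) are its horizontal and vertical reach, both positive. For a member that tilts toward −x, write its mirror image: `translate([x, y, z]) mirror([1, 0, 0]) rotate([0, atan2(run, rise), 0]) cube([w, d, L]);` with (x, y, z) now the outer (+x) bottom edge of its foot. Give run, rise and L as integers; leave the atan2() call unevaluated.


// leg length = √(228² + 665²) = 703
// right-leg outer foot x = 2·228 + 61 = 517
// beam min-corner = (228, 0, 665)
translate([228, 0, 665]) cube([61, 1264, 45]);
translate([0, 42, 0]) rotate([0, atan2(228, 665), 0]) cube([27, 56, 703]);
translate([517, 42, 0]) mirror([1, 0, 0]) rotate([0, atan2(228, 665), 0]) cube([27, 56, 703]);
translate([0, 1166, 0]) rotate([0, atan2(228, 665), 0]) cube([27, 56, 703]);
translate([517, 1166, 0]) mirror([1, 0, 0]) rotate([0, atan2(228, 665), 0]) cube([27, 56, 703]);


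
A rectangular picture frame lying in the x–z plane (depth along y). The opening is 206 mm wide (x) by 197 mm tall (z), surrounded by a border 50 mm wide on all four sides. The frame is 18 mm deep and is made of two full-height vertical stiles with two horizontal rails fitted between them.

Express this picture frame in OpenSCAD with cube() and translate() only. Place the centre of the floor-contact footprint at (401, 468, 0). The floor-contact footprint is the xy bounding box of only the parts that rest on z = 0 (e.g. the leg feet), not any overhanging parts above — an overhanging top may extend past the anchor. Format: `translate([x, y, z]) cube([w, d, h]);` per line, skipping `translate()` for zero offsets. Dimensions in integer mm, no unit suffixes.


translate([248, 459, 0]) cube([50, 18, 297]);
translate([504, 459, 0]) cube([50, 18, 297]);
translate([298, 459, 0]) cube([206, 18, 50]);
translate([298, 459, 247]) cube([206, 18, 50]);


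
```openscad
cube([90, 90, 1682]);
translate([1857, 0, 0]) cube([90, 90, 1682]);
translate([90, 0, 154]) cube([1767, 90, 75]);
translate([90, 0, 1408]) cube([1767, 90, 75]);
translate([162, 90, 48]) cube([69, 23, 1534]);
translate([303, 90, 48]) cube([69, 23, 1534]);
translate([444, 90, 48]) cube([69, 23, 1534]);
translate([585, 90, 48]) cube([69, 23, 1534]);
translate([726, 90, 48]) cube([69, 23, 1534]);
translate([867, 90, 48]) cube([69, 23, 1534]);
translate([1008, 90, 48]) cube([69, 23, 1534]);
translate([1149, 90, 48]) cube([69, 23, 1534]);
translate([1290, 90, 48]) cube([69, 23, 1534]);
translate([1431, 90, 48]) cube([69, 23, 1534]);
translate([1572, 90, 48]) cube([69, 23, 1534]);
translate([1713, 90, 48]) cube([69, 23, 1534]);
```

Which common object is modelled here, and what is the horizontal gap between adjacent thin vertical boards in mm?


A fence section. The picket gap is 72 mm.

Two posts, two rails, 12 pickets — a fence section. Span 1767 mm holds 12 pickets of 69 mm with 13 equal gaps: ⌊(1767 − 12·69) / 13⌋ = 72 mm.


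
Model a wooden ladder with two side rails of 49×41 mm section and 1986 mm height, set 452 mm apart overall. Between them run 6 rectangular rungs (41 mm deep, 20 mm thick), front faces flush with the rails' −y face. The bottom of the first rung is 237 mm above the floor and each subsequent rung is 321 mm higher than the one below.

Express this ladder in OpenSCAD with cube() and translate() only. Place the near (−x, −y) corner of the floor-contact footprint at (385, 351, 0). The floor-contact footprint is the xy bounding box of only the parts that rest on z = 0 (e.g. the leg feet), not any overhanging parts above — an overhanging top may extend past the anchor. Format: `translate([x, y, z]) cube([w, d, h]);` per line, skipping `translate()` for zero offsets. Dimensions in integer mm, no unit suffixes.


translate([385, 351, 0]) cube([49, 41, 1986]);
translate([788, 351, 0]) cube([49, 41, 1986]);
translate([434, 351, 237]) cube([354, 41, 20]);
translate([434, 351, 558]) cube([354, 41, 20]);
translate([434, 351, 879]) cube([354, 41, 20]);
translate([434, 351, 1200]) cube([354, 41, 20]);
translate([434, 351, 1521]) cube([354, 41, 20]);
translate([434, 351, 1842]) cube([354, 41, 20]);


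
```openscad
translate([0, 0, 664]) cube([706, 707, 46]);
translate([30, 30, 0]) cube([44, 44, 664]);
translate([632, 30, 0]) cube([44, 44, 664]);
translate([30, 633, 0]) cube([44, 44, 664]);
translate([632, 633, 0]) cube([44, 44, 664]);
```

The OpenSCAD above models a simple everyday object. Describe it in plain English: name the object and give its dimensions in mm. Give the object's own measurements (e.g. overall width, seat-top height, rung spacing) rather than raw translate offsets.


A rectangular dining table. The top is 706×707×46 mm with its upper surface at z = 710 mm. It stands on four 44×44 mm square legs, each inset 30 mm from the nearest pair of top edges, running from the floor to the underside of the top.


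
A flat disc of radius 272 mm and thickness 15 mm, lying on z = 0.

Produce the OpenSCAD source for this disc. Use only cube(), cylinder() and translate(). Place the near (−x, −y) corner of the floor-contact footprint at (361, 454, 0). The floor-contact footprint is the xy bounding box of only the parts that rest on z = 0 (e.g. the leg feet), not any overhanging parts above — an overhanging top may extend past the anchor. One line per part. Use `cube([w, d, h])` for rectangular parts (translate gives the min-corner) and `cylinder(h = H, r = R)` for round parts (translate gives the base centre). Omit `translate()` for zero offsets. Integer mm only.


translate([633, 726, 0]) cylinder(h = 15, r = 272);


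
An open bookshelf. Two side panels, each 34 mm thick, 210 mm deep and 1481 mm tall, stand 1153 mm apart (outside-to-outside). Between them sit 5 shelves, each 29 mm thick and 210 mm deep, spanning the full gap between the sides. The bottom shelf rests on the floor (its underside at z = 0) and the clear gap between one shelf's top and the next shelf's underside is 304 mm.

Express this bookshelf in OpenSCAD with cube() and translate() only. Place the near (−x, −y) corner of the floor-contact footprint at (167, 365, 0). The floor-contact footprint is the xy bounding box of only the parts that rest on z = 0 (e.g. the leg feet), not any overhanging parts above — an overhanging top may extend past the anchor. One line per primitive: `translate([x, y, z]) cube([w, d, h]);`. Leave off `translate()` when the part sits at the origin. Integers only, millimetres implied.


translate([167, 365, 0]) cube([34, 210, 1481]);
translate([1286, 365, 0]) cube([34, 210, 1481]);
translate([201, 365, 0]) cube([1085, 210, 29]);
translate([201, 365, 333]) cube([1085, 210, 29]);
translate([201, 365, 666]) cube([1085, 210, 29]);
translate([201, 365, 999]) cube([1085, 210, 29]);
translate([201, 365, 1332]) cube([1085, 210, 29]);


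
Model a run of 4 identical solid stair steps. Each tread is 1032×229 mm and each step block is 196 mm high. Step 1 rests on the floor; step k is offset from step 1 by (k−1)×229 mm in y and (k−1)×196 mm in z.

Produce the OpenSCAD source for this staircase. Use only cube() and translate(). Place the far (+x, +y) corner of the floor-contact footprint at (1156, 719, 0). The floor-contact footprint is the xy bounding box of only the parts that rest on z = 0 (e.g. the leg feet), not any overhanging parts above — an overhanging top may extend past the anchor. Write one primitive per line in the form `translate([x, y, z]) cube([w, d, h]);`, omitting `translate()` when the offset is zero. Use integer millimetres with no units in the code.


translate([124, 490, 0]) cube([1032, 229, 196]);
translate([124, 719, 196]) cube([1032, 229, 196]);
translate([124, 948, 392]) cube([1032, 229, 196]);
translate([124, 1177, 588]) cube([1032, 229, 196]);


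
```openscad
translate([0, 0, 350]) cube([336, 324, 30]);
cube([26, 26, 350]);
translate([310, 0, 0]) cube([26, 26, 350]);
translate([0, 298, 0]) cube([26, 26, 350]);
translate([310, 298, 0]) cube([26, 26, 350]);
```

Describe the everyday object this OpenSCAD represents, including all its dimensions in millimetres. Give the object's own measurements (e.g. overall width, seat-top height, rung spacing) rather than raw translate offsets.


A simple wooden stool: a rectangular seat 336 mm (x) by 324 mm (y), 30 mm thick, top face at z = 380 mm, on four square legs, each 26×26 mm in cross-section. The legs rest on z = 0, each flush with a corner of the seat.


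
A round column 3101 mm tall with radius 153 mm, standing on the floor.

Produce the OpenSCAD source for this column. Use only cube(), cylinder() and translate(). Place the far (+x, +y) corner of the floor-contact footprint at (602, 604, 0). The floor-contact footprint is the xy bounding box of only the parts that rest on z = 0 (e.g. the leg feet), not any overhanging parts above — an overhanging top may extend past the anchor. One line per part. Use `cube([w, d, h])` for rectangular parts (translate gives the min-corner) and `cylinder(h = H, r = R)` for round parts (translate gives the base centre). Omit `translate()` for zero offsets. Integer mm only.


translate([449, 451, 0]) cylinder(h = 3101, r = 153);
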